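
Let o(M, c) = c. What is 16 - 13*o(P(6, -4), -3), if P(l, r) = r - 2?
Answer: 55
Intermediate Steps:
P(l, r) = -2 + r
16 - 13*o(P(6, -4), -3) = 16 - 13*(-3) = 16 + 39 = 55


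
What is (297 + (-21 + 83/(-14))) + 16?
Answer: 4005/14 ≈ 286.07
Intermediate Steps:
(297 + (-21 + 83/(-14))) + 16 = (297 + (-21 + 83*(-1/14))) + 16 = (297 + (-21 - 83/14)) + 16 = (297 - 377/14) + 16 = 3781/14 + 16 = 4005/14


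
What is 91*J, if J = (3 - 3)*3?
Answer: 0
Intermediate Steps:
J = 0 (J = 0*3 = 0)
91*J = 91*0 = 0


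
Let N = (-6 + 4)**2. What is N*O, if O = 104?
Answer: 416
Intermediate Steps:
N = 4 (N = (-2)**2 = 4)
N*O = 4*104 = 416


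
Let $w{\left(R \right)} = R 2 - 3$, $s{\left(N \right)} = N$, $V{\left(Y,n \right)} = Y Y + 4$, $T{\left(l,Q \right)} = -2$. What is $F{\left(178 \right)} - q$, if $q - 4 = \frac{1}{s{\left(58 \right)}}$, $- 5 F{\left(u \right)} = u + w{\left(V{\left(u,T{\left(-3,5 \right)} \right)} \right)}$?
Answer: $- \frac{3687123}{290} \approx -12714.0$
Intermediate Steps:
$V{\left(Y,n \right)} = 4 + Y^{2}$ ($V{\left(Y,n \right)} = Y^{2} + 4 = 4 + Y^{2}$)
$w{\left(R \right)} = -3 + 2 R$ ($w{\left(R \right)} = 2 R - 3 = -3 + 2 R$)
$F{\left(u \right)} = -1 - \frac{2 u^{2}}{5} - \frac{u}{5}$ ($F{\left(u \right)} = - \frac{u + \left(-3 + 2 \left(4 + u^{2}\right)\right)}{5} = - \frac{u + \left(-3 + \left(8 + 2 u^{2}\right)\right)}{5} = - \frac{u + \left(5 + 2 u^{2}\right)}{5} = - \frac{5 + u + 2 u^{2}}{5} = -1 - \frac{2 u^{2}}{5} - \frac{u}{5}$)
$q = \frac{233}{58}$ ($q = 4 + \frac{1}{58} = \frac{233}{58} \approx 4.0172$)
$F{\left(178 \right)} - q = \left(-1 - \frac{2 \cdot 178^{2}}{5} - \frac{178}{5}\right) - \frac{233}{58} = \left(-1 - \frac{63368}{5} - \frac{178}{5}\right) - \frac{233}{58} = - \frac{63551}{5} - \frac{233}{58} = - \frac{3687123}{290}$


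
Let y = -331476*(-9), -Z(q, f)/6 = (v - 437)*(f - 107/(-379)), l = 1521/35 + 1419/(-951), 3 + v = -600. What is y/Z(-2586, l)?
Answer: 209078735607/18475633592 ≈ 11.316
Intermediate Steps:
v = -603 (v = -3 - 600 = -603)
l = 465602/11095 (l = 1521*(1/35) + 1419*(-1/951) = 1521/35 - 473/317 = 465602/11095 ≈ 41.965)
Z(q, f) = 667680/379 + 6240*f (Z(q, f) = -6*(-603 - 437)*(f - 107/(-379)) = -(-6240)*(f - 107*(-1/379)) = -(-6240)*(f + 107/379) = -(-6240)*(107/379 + f) = -6*(-111280/379 - 1040*f) = 667680/379 + 6240*f)
y = 2983284
y/Z(-2586, l) = 2983284/(667680/379 + 6240*(465602/11095)) = 2983284/(667680/379 + 581071296/2219) = 2983284/(221707603104/841001) = 2983284*(841001/221707603104) = 209078735607/18475633592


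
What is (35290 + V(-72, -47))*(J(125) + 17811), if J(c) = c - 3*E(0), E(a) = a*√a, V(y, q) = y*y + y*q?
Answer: 786637088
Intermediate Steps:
V(y, q) = y² + q*y
E(a) = a^(3/2)
J(c) = c (J(c) = c - 3*0^(3/2) = c - 3*0 = c + 0 = c)
(35290 + V(-72, -47))*(J(125) + 17811) = (35290 - 72*(-47 - 72))*(125 + 17811) = (35290 - 72*(-119))*17936 = (35290 + 8568)*17936 = 43858*17936 = 786637088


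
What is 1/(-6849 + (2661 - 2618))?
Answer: -1/6806 ≈ -0.00014693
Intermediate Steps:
1/(-6849 + (2661 - 2618)) = 1/(-6849 + 43) = 1/(-6806) = -1/6806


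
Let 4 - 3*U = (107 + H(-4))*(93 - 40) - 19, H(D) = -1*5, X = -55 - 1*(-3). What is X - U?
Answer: 5227/3 ≈ 1742.3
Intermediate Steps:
X = -52 (X = -55 + 3 = -52)
H(D) = -5
U = -5383/3 (U = 4/3 - ((107 - 5)*(93 - 40) - 19)/3 = 4/3 - (102*53 - 19)/3 = 4/3 - (5406 - 19)/3 = 4/3 - 1/3*5387 = 4/3 - 5387/3 = -5383/3 ≈ -1794.3)
X - U = -52 - 1*(-5383/3) = -52 + 5383/3 = 5227/3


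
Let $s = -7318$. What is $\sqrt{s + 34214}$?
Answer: $164$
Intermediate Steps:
$\sqrt{s + 34214} = \sqrt{-7318 + 34214} = \sqrt{26896} = 164$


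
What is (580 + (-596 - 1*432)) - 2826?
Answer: -3274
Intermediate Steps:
(580 + (-596 - 1*432)) - 2826 = (580 + (-596 - 432)) - 2826 = (580 - 1028) - 2826 = -448 - 2826 = -3274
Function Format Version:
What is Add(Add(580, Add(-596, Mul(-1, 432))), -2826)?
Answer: -3274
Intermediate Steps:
Add(Add(580, Add(-596, Mul(-1, 432))), -2826) = Add(Add(580, Add(-596, -432)), -2826) = Add(Add(580, -1028), -2826) = Add(-448, -2826) = -3274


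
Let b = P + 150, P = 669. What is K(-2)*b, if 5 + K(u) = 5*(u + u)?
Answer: -20475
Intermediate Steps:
K(u) = -5 + 10*u (K(u) = -5 + 5*(u + u) = -5 + 5*(2*u) = -5 + 10*u)
b = 819 (b = 669 + 150 = 819)
K(-2)*b = (-5 + 10*(-2))*819 = (-5 - 20)*819 = -25*819 = -20475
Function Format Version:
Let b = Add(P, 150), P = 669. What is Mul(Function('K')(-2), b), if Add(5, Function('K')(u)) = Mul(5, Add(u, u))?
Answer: -20475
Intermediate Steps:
Function('K')(u) = Add(-5, Mul(10, u)) (Function('K')(u) = Add(-5, Mul(5, Add(u, u))) = Add(-5, Mul(5, Mul(2, u))) = Add(-5, Mul(10, u)))
b = 819 (b = Add(669, 150) = 819)
Mul(Function('K')(-2), b) = Mul(Add(-5, Mul(10, -2)), 819) = Mul(Add(-5, -20), 819) = Mul(-25, 819) = -20475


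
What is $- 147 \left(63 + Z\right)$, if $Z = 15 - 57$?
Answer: $-3087$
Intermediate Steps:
$Z = -42$
$- 147 \left(63 + Z\right) = - 147 \left(63 - 42\right) = \left(-147\right) 21 = -3087$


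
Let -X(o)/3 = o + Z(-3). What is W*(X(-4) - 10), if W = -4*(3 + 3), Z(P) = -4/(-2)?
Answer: 96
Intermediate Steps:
Z(P) = 2 (Z(P) = -4*(-½) = 2)
X(o) = -6 - 3*o (X(o) = -3*(o + 2) = -3*(2 + o) = -6 - 3*o)
W = -24 (W = -4*6 = -24)
W*(X(-4) - 10) = -24*((-6 - 3*(-4)) - 10) = -24*((-6 + 12) - 10) = -24*(6 - 10) = -24*(-4) = 96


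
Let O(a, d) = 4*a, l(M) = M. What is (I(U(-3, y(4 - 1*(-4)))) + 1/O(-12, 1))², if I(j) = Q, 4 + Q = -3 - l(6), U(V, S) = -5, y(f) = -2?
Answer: 390625/2304 ≈ 169.54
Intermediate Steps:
Q = -13 (Q = -4 + (-3 - 1*6) = -4 + (-3 - 6) = -4 - 9 = -13)
I(j) = -13
(I(U(-3, y(4 - 1*(-4)))) + 1/O(-12, 1))² = (-13 + 1/(4*(-12)))² = (-13 + 1/(-48))² = (-13 - 1/48)² = (-625/48)² = 390625/2304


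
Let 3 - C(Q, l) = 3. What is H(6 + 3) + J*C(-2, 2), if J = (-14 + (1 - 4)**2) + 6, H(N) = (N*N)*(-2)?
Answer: -162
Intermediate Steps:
C(Q, l) = 0 (C(Q, l) = 3 - 1*3 = 3 - 3 = 0)
H(N) = -2*N**2 (H(N) = N**2*(-2) = -2*N**2)
J = 1 (J = (-14 + (-3)**2) + 6 = (-14 + 9) + 6 = -5 + 6 = 1)
H(6 + 3) + J*C(-2, 2) = -2*(6 + 3)**2 + 1*0 = -2*9**2 + 0 = -2*81 + 0 = -162 + 0 = -162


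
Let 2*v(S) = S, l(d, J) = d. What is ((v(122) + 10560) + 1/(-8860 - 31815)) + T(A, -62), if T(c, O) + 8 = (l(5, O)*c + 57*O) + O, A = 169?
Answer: 319786849/40675 ≈ 7862.0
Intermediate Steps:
v(S) = S/2
T(c, O) = -8 + 5*c + 58*O (T(c, O) = -8 + ((5*c + 57*O) + O) = -8 + (5*c + 58*O) = -8 + 5*c + 58*O)
((v(122) + 10560) + 1/(-8860 - 31815)) + T(A, -62) = (((½)*122 + 10560) + 1/(-8860 - 31815)) + (-8 + 5*169 + 58*(-62)) = ((61 + 10560) + 1/(-40675)) + (-8 + 845 - 3596) = (10621 - 1/40675) - 2759 = 432009174/40675 - 2759 = 319786849/40675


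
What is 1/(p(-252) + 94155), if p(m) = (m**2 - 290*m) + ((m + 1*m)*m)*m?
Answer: -1/31775277 ≈ -3.1471e-8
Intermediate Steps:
p(m) = m**2 - 290*m + 2*m**3 (p(m) = (m**2 - 290*m) + ((m + m)*m)*m = (m**2 - 290*m) + ((2*m)*m)*m = (m**2 - 290*m) + (2*m**2)*m = (m**2 - 290*m) + 2*m**3 = m**2 - 290*m + 2*m**3)
1/(p(-252) + 94155) = 1/(-252*(-290 - 252 + 2*(-252)**2) + 94155) = 1/(-252*(-290 - 252 + 2*63504) + 94155) = 1/(-252*(-290 - 252 + 127008) + 94155) = 1/(-252*126466 + 94155) = 1/(-31869432 + 94155) = 1/(-31775277) = -1/31775277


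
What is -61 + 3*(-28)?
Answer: -145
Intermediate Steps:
-61 + 3*(-28) = -61 - 84 = -145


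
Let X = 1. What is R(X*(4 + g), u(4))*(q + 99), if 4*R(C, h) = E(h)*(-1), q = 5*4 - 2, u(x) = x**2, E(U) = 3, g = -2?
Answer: -351/4 ≈ -87.750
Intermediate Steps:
q = 18 (q = 20 - 2 = 18)
R(C, h) = -3/4 (R(C, h) = (3*(-1))/4 = (1/4)*(-3) = -3/4)
R(X*(4 + g), u(4))*(q + 99) = -3*(18 + 99)/4 = -3/4*117 = -351/4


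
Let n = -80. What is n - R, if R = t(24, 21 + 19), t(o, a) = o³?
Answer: -13904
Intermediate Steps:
R = 13824 (R = 24³ = 13824)
n - R = -80 - 1*13824 = -80 - 13824 = -13904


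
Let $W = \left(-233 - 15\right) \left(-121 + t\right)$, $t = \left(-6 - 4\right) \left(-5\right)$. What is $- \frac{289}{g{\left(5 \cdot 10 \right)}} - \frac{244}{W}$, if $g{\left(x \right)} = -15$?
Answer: $\frac{1271263}{66030} \approx 19.253$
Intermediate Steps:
$t = 50$ ($t = \left(-10\right) \left(-5\right) = 50$)
$W = 17608$ ($W = \left(-233 - 15\right) \left(-121 + 50\right) = \left(-248\right) \left(-71\right) = 17608$)
$- \frac{289}{g{\left(5 \cdot 10 \right)}} - \frac{244}{W} = - \frac{289}{-15} - \frac{244}{17608} = \left(-289\right) \left(- \frac{1}{15}\right) - \frac{61}{4402} = \frac{289}{15} - \frac{61}{4402} = \frac{1271263}{66030}$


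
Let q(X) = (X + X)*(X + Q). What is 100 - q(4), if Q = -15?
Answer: 188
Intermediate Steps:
q(X) = 2*X*(-15 + X) (q(X) = (X + X)*(X - 15) = (2*X)*(-15 + X) = 2*X*(-15 + X))
100 - q(4) = 100 - 2*4*(-15 + 4) = 100 - 2*4*(-11) = 100 - 1*(-88) = 100 + 88 = 188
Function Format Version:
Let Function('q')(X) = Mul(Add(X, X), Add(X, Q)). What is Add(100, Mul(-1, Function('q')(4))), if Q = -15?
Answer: 188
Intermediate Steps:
Function('q')(X) = Mul(2, X, Add(-15, X)) (Function('q')(X) = Mul(Add(X, X), Add(X, -15)) = Mul(Mul(2, X), Add(-15, X)) = Mul(2, X, Add(-15, X)))
Add(100, Mul(-1, Function('q')(4))) = Add(100, Mul(-1, Mul(2, 4, Add(-15, 4)))) = Add(100, Mul(-1, Mul(2, 4, -11))) = Add(100, Mul(-1, -88)) = Add(100, 88) = 188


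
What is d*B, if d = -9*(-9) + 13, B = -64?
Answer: -6016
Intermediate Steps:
d = 94 (d = 81 + 13 = 94)
d*B = 94*(-64) = -6016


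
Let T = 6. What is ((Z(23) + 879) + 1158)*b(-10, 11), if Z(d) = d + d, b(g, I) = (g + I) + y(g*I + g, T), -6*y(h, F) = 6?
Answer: 0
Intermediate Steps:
y(h, F) = -1 (y(h, F) = -⅙*6 = -1)
b(g, I) = -1 + I + g (b(g, I) = (g + I) - 1 = (I + g) - 1 = -1 + I + g)
Z(d) = 2*d
((Z(23) + 879) + 1158)*b(-10, 11) = ((2*23 + 879) + 1158)*(-1 + 11 - 10) = ((46 + 879) + 1158)*0 = (925 + 1158)*0 = 2083*0 = 0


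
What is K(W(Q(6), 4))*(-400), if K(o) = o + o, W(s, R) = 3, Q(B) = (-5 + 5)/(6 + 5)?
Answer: -2400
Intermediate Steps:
Q(B) = 0 (Q(B) = 0/11 = 0*(1/11) = 0)
K(o) = 2*o
K(W(Q(6), 4))*(-400) = (2*3)*(-400) = 6*(-400) = -2400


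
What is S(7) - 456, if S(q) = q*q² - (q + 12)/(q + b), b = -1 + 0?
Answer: -697/6 ≈ -116.17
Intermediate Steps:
b = -1
S(q) = q³ - (12 + q)/(-1 + q) (S(q) = q*q² - (q + 12)/(q - 1) = q³ - (12 + q)/(-1 + q))
S(7) - 456 = (-12 + 7⁴ - 1*7 - 1*7³)/(-1 + 7) - 456 = (-12 + 2401 - 7 - 1*343)/6 - 456 = (-12 + 2401 - 7 - 343)/6 - 456 = (⅙)*2039 - 456 = 2039/6 - 456 = -697/6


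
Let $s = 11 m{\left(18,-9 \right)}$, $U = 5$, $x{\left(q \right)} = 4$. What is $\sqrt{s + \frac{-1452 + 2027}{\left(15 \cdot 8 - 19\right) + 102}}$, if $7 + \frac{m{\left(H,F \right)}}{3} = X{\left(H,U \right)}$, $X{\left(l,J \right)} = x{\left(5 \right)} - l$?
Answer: $\frac{2 i \sqrt{7110278}}{203} \approx 26.271 i$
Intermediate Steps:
$X{\left(l,J \right)} = 4 - l$
$m{\left(H,F \right)} = -9 - 3 H$ ($m{\left(H,F \right)} = -21 + 3 \left(4 - H\right) = -21 - \left(-12 + 3 H\right) = -9 - 3 H$)
$s = -693$ ($s = 11 \left(-9 - 54\right) = 11 \left(-63\right) = -693$)
$\sqrt{s + \frac{-1452 + 2027}{\left(15 \cdot 8 - 19\right) + 102}} = \sqrt{-693 + \frac{-1452 + 2027}{\left(15 \cdot 8 - 19\right) + 102}} = \sqrt{-693 + \frac{575}{\left(120 - 19\right) + 102}} = \sqrt{-693 + \frac{575}{101 + 102}} = \sqrt{-693 + \frac{575}{203}} = \sqrt{- \frac{140104}{203}} = \frac{2 i \sqrt{7110278}}{203}$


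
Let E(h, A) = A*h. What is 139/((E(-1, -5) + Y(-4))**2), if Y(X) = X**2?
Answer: 139/441 ≈ 0.31519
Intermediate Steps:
139/((E(-1, -5) + Y(-4))**2) = 139/((-5*(-1) + (-4)**2)**2) = 139/((5 + 16)**2) = 139/(21**2) = 139/441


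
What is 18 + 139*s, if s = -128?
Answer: -17774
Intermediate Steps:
18 + 139*s = 18 + 139*(-128) = 18 - 17792 = -17774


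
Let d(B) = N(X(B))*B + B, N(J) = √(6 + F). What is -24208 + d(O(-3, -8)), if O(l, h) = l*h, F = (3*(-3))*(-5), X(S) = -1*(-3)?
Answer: -24184 + 24*√51 ≈ -24013.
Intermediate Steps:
X(S) = 3
F = 45 (F = -9*(-5) = 45)
N(J) = √51 (N(J) = √(6 + 45) = √51)
O(l, h) = h*l
d(B) = B + B*√51 (d(B) = √51*B + B = B*√51 + B = B + B*√51)
-24208 + d(O(-3, -8)) = -24208 + (-8*(-3))*(1 + √51) = -24208 + 24*(1 + √51) = -24208 + (24 + 24*√51) = -24184 + 24*√51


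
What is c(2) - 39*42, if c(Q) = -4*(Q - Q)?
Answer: -1638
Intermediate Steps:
c(Q) = 0 (c(Q) = -4*0 = 0)
c(2) - 39*42 = 0 - 39*42 = 0 - 1638 = -1638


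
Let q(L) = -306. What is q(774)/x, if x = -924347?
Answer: 306/924347 ≈ 0.00033104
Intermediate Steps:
q(774)/x = -306/(-924347) = -306*(-1/924347) = 306/924347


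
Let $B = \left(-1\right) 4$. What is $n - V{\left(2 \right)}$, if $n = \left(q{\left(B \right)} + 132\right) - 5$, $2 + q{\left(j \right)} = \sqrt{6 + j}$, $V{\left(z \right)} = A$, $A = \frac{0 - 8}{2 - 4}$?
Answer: $121 + \sqrt{2} \approx 122.41$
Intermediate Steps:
$A = 4$ ($A = - \frac{8}{-2} = \left(-8\right) \left(- \frac{1}{2}\right) = 4$)
$V{\left(z \right)} = 4$
$B = -4$
$q{\left(j \right)} = -2 + \sqrt{6 + j}$
$n = 125 + \sqrt{2}$ ($n = \left(\left(-2 + \sqrt{6 - 4}\right) + 132\right) - 5 = \left(\left(-2 + \sqrt{2}\right) + 132\right) - 5 = \left(130 + \sqrt{2}\right) - 5 = 125 + \sqrt{2} \approx 126.41$)
$n - V{\left(2 \right)} = \left(125 + \sqrt{2}\right) - 4 = 121 + \sqrt{2}$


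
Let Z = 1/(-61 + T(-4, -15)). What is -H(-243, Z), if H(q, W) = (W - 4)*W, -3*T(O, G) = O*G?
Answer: -325/6561 ≈ -0.049535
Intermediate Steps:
T(O, G) = -G*O/3 (T(O, G) = -O*G/3 = -G*O/3)
Z = -1/81 (Z = 1/(-61 - ⅓*(-15)*(-4)) = 1/(-61 - 20) = 1/(-81) = -1/81 ≈ -0.012346)
H(q, W) = W*(-4 + W) (H(q, W) = (-4 + W)*W = W*(-4 + W))
-H(-243, Z) = -(-1)*(-4 - 1/81)/81 = -(-1)*(-325)/(81*81) = -1*325/6561 = -325/6561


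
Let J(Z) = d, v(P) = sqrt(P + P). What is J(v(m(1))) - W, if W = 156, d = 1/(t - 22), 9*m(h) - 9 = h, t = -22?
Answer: -6865/44 ≈ -156.02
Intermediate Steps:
m(h) = 1 + h/9
v(P) = sqrt(2)*sqrt(P) (v(P) = sqrt(2*P) = sqrt(2)*sqrt(P))
d = -1/44 (d = 1/(-22 - 22) = 1/(-44) = -1/44 ≈ -0.022727)
J(Z) = -1/44
J(v(m(1))) - W = -1/44 - 1*156 = -1/44 - 156 = -6865/44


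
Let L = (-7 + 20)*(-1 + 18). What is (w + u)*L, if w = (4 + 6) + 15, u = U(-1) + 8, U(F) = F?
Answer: 7072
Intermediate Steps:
u = 7 (u = -1 + 8 = 7)
L = 221 (L = 13*17 = 221)
w = 25 (w = 10 + 15 = 25)
(w + u)*L = (25 + 7)*221 = 32*221 = 7072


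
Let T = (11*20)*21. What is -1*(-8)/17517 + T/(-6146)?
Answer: -5777098/7689963 ≈ -0.75125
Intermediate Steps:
T = 4620 (T = 220*21 = 4620)
-1*(-8)/17517 + T/(-6146) = -1*(-8)/17517 + 4620/(-6146) = 8*(1/17517) + 4620*(-1/6146) = 8/17517 - 330/439 = -5777098/7689963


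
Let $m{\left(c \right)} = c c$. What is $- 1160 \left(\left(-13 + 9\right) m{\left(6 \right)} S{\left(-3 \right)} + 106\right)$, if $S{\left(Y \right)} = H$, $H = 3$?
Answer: $378160$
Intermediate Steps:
$S{\left(Y \right)} = 3$
$m{\left(c \right)} = c^{2}$
$- 1160 \left(\left(-13 + 9\right) m{\left(6 \right)} S{\left(-3 \right)} + 106\right) = - 1160 \left(\left(-13 + 9\right) 6^{2} \cdot 3 + 106\right) = - 1160 \left(- 4 \cdot 36 \cdot 3 + 106\right) = - 1160 \left(\left(-4\right) 108 + 106\right) = - 1160 \left(-432 + 106\right) = \left(-1160\right) \left(-326\right) = 378160$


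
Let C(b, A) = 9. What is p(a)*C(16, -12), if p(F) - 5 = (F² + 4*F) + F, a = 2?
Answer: 171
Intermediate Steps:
p(F) = 5 + F² + 5*F (p(F) = 5 + ((F² + 4*F) + F) = 5 + (F² + 5*F) = 5 + F² + 5*F)
p(a)*C(16, -12) = (5 + 2² + 5*2)*9 = (5 + 4 + 10)*9 = 19*9 = 171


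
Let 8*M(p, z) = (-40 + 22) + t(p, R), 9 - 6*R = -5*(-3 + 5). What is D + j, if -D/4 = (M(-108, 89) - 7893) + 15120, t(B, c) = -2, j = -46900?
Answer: -75798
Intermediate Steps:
R = 19/6 (R = 3/2 - (-5)*(-3 + 5)/6 = 3/2 - (-5)*2/6 = 3/2 - ⅙*(-10) = 3/2 + 5/3 = 19/6 ≈ 3.1667)
M(p, z) = -5/2 (M(p, z) = ((-40 + 22) - 2)/8 = (-18 - 2)/8 = (⅛)*(-20) = -5/2)
D = -28898 (D = -4*((-5/2 - 7893) + 15120) = -4*(-15791/2 + 15120) = -4*14449/2 = -28898)
D + j = -28898 - 46900 = -75798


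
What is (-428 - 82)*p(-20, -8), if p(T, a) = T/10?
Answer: 1020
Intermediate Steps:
p(T, a) = T/10 (p(T, a) = T*(⅒) = T/10)
(-428 - 82)*p(-20, -8) = (-428 - 82)*((⅒)*(-20)) = -510*(-2) = 1020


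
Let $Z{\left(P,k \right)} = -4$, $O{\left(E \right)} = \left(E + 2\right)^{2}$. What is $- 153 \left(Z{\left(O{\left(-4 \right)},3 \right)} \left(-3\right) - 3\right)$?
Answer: $-1377$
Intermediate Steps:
$O{\left(E \right)} = \left(2 + E\right)^{2}$
$- 153 \left(Z{\left(O{\left(-4 \right)},3 \right)} \left(-3\right) - 3\right) = - 153 \left(\left(-4\right) \left(-3\right) - 3\right) = - 153 \left(12 - 3\right) = \left(-153\right) 9 = -1377$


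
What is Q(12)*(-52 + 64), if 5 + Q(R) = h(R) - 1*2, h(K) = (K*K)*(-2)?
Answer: -3540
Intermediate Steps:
h(K) = -2*K² (h(K) = K²*(-2) = -2*K²)
Q(R) = -7 - 2*R² (Q(R) = -5 + (-2*R² - 1*2) = -5 + (-2*R² - 2) = -5 + (-2 - 2*R²) = -7 - 2*R²)
Q(12)*(-52 + 64) = (-7 - 2*12²)*(-52 + 64) = (-7 - 2*144)*12 = (-7 - 288)*12 = -295*12 = -3540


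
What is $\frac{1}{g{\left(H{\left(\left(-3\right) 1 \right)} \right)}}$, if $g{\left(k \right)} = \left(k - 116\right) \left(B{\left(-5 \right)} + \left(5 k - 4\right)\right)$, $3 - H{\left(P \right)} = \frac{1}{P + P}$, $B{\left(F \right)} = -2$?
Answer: $- \frac{36}{39943} \approx -0.00090128$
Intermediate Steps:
$H{\left(P \right)} = 3 - \frac{1}{2 P}$ ($H{\left(P \right)} = 3 - \frac{1}{P + P} = 3 - \frac{1}{2 P}$)
$g{\left(k \right)} = \left(-116 + k\right) \left(-6 + 5 k\right)$ ($g{\left(k \right)} = \left(k - 116\right) \left(-2 + \left(5 k - 4\right)\right) = \left(-116 + k\right) \left(-2 + \left(-4 + 5 k\right)\right) = \left(-116 + k\right) \left(-6 + 5 k\right)$)
$\frac{1}{g{\left(H{\left(\left(-3\right) 1 \right)} \right)}} = \frac{1}{696 - 586 \left(3 - \frac{1}{2 \left(\left(-3\right) 1\right)}\right) + 5 \left(3 - \frac{1}{2 \left(\left(-3\right) 1\right)}\right)^{2}} = \frac{1}{696 - 586 \left(3 - \frac{1}{2 \left(-3\right)}\right) + 5 \left(3 - \frac{1}{2 \left(-3\right)}\right)^{2}} = \frac{1}{696 - 586 \left(3 - - \frac{1}{6}\right) + 5 \left(3 - - \frac{1}{6}\right)^{2}} = \frac{1}{696 - 586 \left(3 + \frac{1}{6}\right) + 5 \left(3 + \frac{1}{6}\right)^{2}} = \frac{1}{696 - \frac{5567}{3} + 5 \left(\frac{19}{6}\right)^{2}} = \frac{1}{696 - \frac{5567}{3} + 5 \cdot \frac{361}{36}} = \frac{1}{696 - \frac{5567}{3} + \frac{1805}{36}} = \frac{1}{- \frac{39943}{36}} = - \frac{36}{39943}$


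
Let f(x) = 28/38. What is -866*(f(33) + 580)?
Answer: -9555444/19 ≈ -5.0292e+5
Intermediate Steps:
f(x) = 14/19 (f(x) = 28*(1/38) = 14/19)
-866*(f(33) + 580) = -866*(14/19 + 580) = -866*11034/19 = -9555444/19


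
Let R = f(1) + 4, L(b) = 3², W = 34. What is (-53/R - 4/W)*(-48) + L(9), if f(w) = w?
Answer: 44493/85 ≈ 523.45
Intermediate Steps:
L(b) = 9
R = 5 (R = 1 + 4 = 5)
(-53/R - 4/W)*(-48) + L(9) = (-53/5 - 4/34)*(-48) + 9 = (-53*⅕ - 4*1/34)*(-48) + 9 = (-53/5 - 2/17)*(-48) + 9 = -911/85*(-48) + 9 = 43728/85 + 9 = 44493/85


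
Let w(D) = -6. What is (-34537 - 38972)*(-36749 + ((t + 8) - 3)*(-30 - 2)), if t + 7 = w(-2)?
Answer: 2682563937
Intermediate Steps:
t = -13 (t = -7 - 6 = -13)
(-34537 - 38972)*(-36749 + ((t + 8) - 3)*(-30 - 2)) = (-34537 - 38972)*(-36749 + ((-13 + 8) - 3)*(-30 - 2)) = -73509*(-36749 + (-5 - 3)*(-32)) = -73509*(-36749 - 8*(-32)) = -73509*(-36749 + 256) = -73509*(-36493) = 2682563937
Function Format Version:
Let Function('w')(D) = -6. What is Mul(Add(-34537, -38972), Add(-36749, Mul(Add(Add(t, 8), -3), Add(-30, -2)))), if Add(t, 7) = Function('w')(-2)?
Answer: 2682563937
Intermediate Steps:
t = -13 (t = Add(-7, -6) = -13)
Mul(Add(-34537, -38972), Add(-36749, Mul(Add(Add(t, 8), -3), Add(-30, -2)))) = Mul(Add(-34537, -38972), Add(-36749, Mul(Add(Add(-13, 8), -3), Add(-30, -2)))) = Mul(-73509, Add(-36749, Mul(Add(-5, -3), -32))) = Mul(-73509, Add(-36749, Mul(-8, -32))) = Mul(-73509, Add(-36749, 256)) = Mul(-73509, -36493) = 2682563937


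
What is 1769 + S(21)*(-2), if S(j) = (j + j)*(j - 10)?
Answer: 845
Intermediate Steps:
S(j) = 2*j*(-10 + j) (S(j) = (2*j)*(-10 + j) = 2*j*(-10 + j))
1769 + S(21)*(-2) = 1769 + (2*21*(-10 + 21))*(-2) = 1769 + (2*21*11)*(-2) = 1769 + 462*(-2) = 1769 - 924 = 845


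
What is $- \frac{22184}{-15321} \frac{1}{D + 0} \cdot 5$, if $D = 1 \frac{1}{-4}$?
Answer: $- \frac{443680}{15321} \approx -28.959$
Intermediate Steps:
$D = - \frac{1}{4}$ ($D = 1 \left(- \frac{1}{4}\right) = - \frac{1}{4} \approx -0.25$)
$- \frac{22184}{-15321} \frac{1}{D + 0} \cdot 5 = - \frac{22184}{-15321} \frac{1}{- \frac{1}{4} + 0} \cdot 5 = \left(-22184\right) \left(- \frac{1}{15321}\right) \frac{1}{- \frac{1}{4}} \cdot 5 = \frac{22184 \left(\left(-4\right) 5\right)}{15321} = \frac{22184}{15321} \left(-20\right) = - \frac{443680}{15321}$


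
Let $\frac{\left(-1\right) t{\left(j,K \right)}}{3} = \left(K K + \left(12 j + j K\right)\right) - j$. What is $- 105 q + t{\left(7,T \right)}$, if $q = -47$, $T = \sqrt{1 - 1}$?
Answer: $4704$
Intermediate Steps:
$T = 0$ ($T = \sqrt{0} = 0$)
$t{\left(j,K \right)} = - 33 j - 3 K^{2} - 3 K j$ ($t{\left(j,K \right)} = - 3 \left(\left(K K + \left(12 j + j K\right)\right) - j\right) = - 3 \left(\left(K^{2} + \left(12 j + K j\right)\right) - j\right) = - 3 \left(\left(K^{2} + 12 j + K j\right) - j\right) = - 3 \left(K^{2} + 11 j + K j\right) = - 33 j - 3 K^{2} - 3 K j$)
$- 105 q + t{\left(7,T \right)} = \left(-105\right) \left(-47\right) - \left(231 + 0\right) = 4935 - 231 = 4704$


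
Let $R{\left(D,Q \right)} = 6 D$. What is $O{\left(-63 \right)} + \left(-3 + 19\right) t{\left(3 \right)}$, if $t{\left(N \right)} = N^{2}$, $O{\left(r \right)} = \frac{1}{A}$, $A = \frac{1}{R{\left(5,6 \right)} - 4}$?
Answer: $170$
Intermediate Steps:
$A = \frac{1}{26}$ ($A = \frac{1}{6 \cdot 5 - 4} = \frac{1}{30 - 4} = \frac{1}{26} \approx 0.038462$)
$O{\left(r \right)} = 26$ ($O{\left(r \right)} = \frac{1}{\frac{1}{26}} = 26$)
$O{\left(-63 \right)} + \left(-3 + 19\right) t{\left(3 \right)} = 26 + \left(-3 + 19\right) 3^{2} = 26 + 16 \cdot 9 = 26 + 144 = 170$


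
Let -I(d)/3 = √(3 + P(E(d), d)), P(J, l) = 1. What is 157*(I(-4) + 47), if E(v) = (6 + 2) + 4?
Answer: 6437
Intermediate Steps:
E(v) = 12 (E(v) = 8 + 4 = 12)
I(d) = -6 (I(d) = -3*√(3 + 1) = -3*√4 = -3*2 = -6)
157*(I(-4) + 47) = 157*(-6 + 47) = 157*41 = 6437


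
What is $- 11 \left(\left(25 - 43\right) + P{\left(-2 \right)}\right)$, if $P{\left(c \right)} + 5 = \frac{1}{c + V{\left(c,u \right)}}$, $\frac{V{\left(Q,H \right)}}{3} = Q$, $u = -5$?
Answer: $\frac{2035}{8} \approx 254.38$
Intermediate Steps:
$V{\left(Q,H \right)} = 3 Q$
$P{\left(c \right)} = -5 + \frac{1}{4 c}$ ($P{\left(c \right)} = -5 + \frac{1}{c + 3 c} = -5 + \frac{1}{4 c}$)
$- 11 \left(\left(25 - 43\right) + P{\left(-2 \right)}\right) = - 11 \left(\left(25 - 43\right) - \left(5 - \frac{1}{4 \left(-2\right)}\right)\right) = - 11 \left(-18 + \left(-5 + \frac{1}{4} \left(- \frac{1}{2}\right)\right)\right) = - 11 \left(-18 - \frac{41}{8}\right) = \left(-11\right) \left(- \frac{185}{8}\right) = \frac{2035}{8}$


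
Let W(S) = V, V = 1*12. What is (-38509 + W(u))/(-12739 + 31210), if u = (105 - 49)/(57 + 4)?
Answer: -38497/18471 ≈ -2.0842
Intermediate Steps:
u = 56/61 ≈ 0.91803
V = 12
W(S) = 12
(-38509 + W(u))/(-12739 + 31210) = (-38509 + 12)/(-12739 + 31210) = -38497/18471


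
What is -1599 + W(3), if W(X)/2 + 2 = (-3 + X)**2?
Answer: -1603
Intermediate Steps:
W(X) = -4 + 2*(-3 + X)**2
-1599 + W(3) = -1599 + (-4 + 2*(-3 + 3)**2) = -1599 + (-4 + 2*0**2) = -1599 + (-4 + 2*0) = -1599 + (-4 + 0) = -1599 - 4 = -1603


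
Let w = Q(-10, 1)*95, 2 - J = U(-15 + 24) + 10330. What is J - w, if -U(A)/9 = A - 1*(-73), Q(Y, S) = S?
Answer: -9685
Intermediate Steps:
U(A) = -657 - 9*A (U(A) = -9*(A - 1*(-73)) = -9*(A + 73) = -9*(73 + A) = -657 - 9*A)
J = -9590 (J = 2 - ((-657 - 9*(-15 + 24)) + 10330) = 2 - ((-657 - 9*9) + 10330) = 2 - ((-657 - 81) + 10330) = 2 - (-738 + 10330) = 2 - 1*9592 = 2 - 9592 = -9590)
w = 95 (w = 1*95 = 95)
J - w = -9590 - 1*95 = -9590 - 95 = -9685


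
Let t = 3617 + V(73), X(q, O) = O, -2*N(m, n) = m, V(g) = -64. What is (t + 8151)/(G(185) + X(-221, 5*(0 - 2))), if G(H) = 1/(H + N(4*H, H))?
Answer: -2165240/1851 ≈ -1169.8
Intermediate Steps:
N(m, n) = -m/2
t = 3553 (t = 3617 - 64 = 3553)
G(H) = -1/H (G(H) = 1/(H - 2*H) = 1/(-H) = -1/H)
(t + 8151)/(G(185) + X(-221, 5*(0 - 2))) = (3553 + 8151)/(-1/185 + 5*(0 - 2)) = 11704/(-1*1/185 + 5*(-2)) = 11704/(-1/185 - 10) = 11704/(-1851/185) = 11704*(-185/1851) = -2165240/1851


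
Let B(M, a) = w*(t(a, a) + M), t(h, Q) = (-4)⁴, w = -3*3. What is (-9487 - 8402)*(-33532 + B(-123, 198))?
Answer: 621267081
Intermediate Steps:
w = -9
t(h, Q) = 256
B(M, a) = -2304 - 9*M (B(M, a) = -9*(256 + M) = -2304 - 9*M)
(-9487 - 8402)*(-33532 + B(-123, 198)) = (-9487 - 8402)*(-33532 + (-2304 - 9*(-123))) = -17889*(-33532 + (-2304 + 1107)) = -17889*(-33532 - 1197) = -17889*(-34729) = 621267081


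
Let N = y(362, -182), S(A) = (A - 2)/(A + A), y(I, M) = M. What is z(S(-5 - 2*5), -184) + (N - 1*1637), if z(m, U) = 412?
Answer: -1407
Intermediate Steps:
S(A) = (-2 + A)/(2*A) (S(A) = (-2 + A)/((2*A)) = (-2 + A)*(1/(2*A)) = (-2 + A)/(2*A))
N = -182
z(S(-5 - 2*5), -184) + (N - 1*1637) = 412 + (-182 - 1*1637) = 412 + (-182 - 1637) = 412 - 1819 = -1407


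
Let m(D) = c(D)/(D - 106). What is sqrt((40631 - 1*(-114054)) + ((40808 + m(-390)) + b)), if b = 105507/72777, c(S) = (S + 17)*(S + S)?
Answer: sqrt(440918741701417591)/1504058 ≈ 441.48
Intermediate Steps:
c(S) = 2*S*(17 + S) (c(S) = (17 + S)*(2*S) = 2*S*(17 + S))
m(D) = 2*D*(17 + D)/(-106 + D) (m(D) = (2*D*(17 + D))/(D - 106) = (2*D*(17 + D))/(-106 + D) = 2*D*(17 + D)/(-106 + D))
b = 35169/24259 (b = 105507*(1/72777) = 35169/24259 ≈ 1.4497)
sqrt((40631 - 1*(-114054)) + ((40808 + m(-390)) + b)) = sqrt((40631 - 1*(-114054)) + ((40808 + 2*(-390)*(17 - 390)/(-106 - 390)) + 35169/24259)) = sqrt((40631 + 114054) + ((40808 + 2*(-390)*(-373)/(-496)) + 35169/24259)) = sqrt(154685 + ((40808 + 2*(-390)*(-1/496)*(-373)) + 35169/24259)) = sqrt(154685 + ((40808 - 72735/124) + 35169/24259)) = sqrt(154685 + (4987457/124 + 35169/24259)) = sqrt(154685 + 120995080319/3008116) = sqrt(586305503779/3008116) = sqrt(440918741701417591)/1504058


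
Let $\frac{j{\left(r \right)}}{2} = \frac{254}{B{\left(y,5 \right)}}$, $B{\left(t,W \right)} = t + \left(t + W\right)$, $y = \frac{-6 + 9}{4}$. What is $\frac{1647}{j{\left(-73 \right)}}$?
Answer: $\frac{21411}{1016} \approx 21.074$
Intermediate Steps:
$y = \frac{3}{4}$ ($y = 3 \cdot \frac{1}{4} = \frac{3}{4} \approx 0.75$)
$B{\left(t,W \right)} = W + 2 t$ ($B{\left(t,W \right)} = t + \left(W + t\right) = W + 2 t$)
$j{\left(r \right)} = \frac{1016}{13}$ ($j{\left(r \right)} = 2 \frac{254}{5 + 2 \cdot \frac{3}{4}} = 2 \frac{254}{5 + \frac{3}{2}} = 2 \frac{254}{\frac{13}{2}} = 2 \cdot 254 \cdot \frac{2}{13} = 2 \cdot \frac{508}{13} = \frac{1016}{13}$)
$\frac{1647}{j{\left(-73 \right)}} = \frac{1647}{\frac{1016}{13}} = 1647 \cdot \frac{13}{1016} = \frac{21411}{1016}$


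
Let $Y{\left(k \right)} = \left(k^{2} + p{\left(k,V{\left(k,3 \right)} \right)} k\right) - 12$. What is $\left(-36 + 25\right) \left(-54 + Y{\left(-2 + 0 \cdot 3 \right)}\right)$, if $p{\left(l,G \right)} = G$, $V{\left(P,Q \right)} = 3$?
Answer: $748$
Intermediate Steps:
$Y{\left(k \right)} = -12 + k^{2} + 3 k$ ($Y{\left(k \right)} = \left(k^{2} + 3 k\right) - 12 = -12 + k^{2} + 3 k$)
$\left(-36 + 25\right) \left(-54 + Y{\left(-2 + 0 \cdot 3 \right)}\right) = \left(-36 + 25\right) \left(-54 + \left(-12 + \left(-2 + 0 \cdot 3\right)^{2} + 3 \left(-2 + 0 \cdot 3\right)\right)\right) = - 11 \left(-54 + \left(-12 + \left(-2 + 0\right)^{2} + 3 \left(-2 + 0\right)\right)\right) = - 11 \left(-54 + \left(-12 + \left(-2\right)^{2} + 3 \left(-2\right)\right)\right) = - 11 \left(-54 - 14\right) = \left(-11\right) \left(-68\right) = 748$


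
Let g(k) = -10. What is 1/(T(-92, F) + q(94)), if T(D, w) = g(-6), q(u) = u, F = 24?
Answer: 1/84 ≈ 0.011905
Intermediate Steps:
T(D, w) = -10
1/(T(-92, F) + q(94)) = 1/(-10 + 94) = 1/84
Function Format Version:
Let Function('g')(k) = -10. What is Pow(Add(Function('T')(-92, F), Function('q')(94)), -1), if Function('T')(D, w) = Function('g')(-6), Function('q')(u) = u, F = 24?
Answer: Rational(1, 84) ≈ 0.011905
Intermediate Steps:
Function('T')(D, w) = -10
Pow(Add(Function('T')(-92, F), Function('q')(94)), -1) = Pow(Add(-10, 94), -1) = Pow(84, -1) = Rational(1, 84)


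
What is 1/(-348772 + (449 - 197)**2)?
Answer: -1/285268 ≈ -3.5055e-6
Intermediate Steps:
1/(-348772 + (449 - 197)**2) = 1/(-348772 + 252**2) = 1/(-348772 + 63504) = 1/(-285268) = -1/285268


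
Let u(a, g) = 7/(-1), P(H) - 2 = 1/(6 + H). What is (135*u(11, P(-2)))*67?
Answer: -63315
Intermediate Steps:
P(H) = 2 + 1/(6 + H)
u(a, g) = -7 (u(a, g) = 7*(-1) = -7)
(135*u(11, P(-2)))*67 = (135*(-7))*67 = -945*67 = -63315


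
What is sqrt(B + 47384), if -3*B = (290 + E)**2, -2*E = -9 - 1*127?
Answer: 2*sqrt(10491)/3 ≈ 68.284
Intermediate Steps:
E = 68 (E = -(-9 - 1*127)/2 = -(-9 - 127)/2 = -1/2*(-136) = 68)
B = -128164/3 (B = -(290 + 68)**2/3 = -1/3*358**2 = -1/3*128164 = -128164/3 ≈ -42721.)
sqrt(B + 47384) = sqrt(-128164/3 + 47384) = sqrt(13988/3) = 2*sqrt(10491)/3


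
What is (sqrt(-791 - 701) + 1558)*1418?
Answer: 2209244 + 2836*I*sqrt(373) ≈ 2.2092e+6 + 54772.0*I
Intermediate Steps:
(sqrt(-791 - 701) + 1558)*1418 = (sqrt(-1492) + 1558)*1418 = (2*I*sqrt(373) + 1558)*1418 = (1558 + 2*I*sqrt(373))*1418 = 2209244 + 2836*I*sqrt(373)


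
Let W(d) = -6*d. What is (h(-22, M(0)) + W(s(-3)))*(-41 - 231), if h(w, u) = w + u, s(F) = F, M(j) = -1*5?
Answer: 2448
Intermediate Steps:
M(j) = -5
h(w, u) = u + w
(h(-22, M(0)) + W(s(-3)))*(-41 - 231) = ((-5 - 22) - 6*(-3))*(-41 - 231) = (-27 + 18)*(-272) = -9*(-272) = 2448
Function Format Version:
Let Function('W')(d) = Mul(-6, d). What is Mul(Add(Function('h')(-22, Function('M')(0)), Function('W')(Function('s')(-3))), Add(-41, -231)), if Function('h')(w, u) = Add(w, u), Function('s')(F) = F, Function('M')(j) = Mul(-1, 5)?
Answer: 2448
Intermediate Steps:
Function('M')(j) = -5
Function('h')(w, u) = Add(u, w)
Mul(Add(Function('h')(-22, Function('M')(0)), Function('W')(Function('s')(-3))), Add(-41, -231)) = Mul(Add(Add(-5, -22), Mul(-6, -3)), Add(-41, -231)) = Mul(Add(-27, 18), -272) = Mul(-9, -272) = 2448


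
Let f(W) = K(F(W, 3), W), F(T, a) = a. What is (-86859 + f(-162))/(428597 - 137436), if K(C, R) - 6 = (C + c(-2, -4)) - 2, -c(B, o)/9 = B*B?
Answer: -86888/291161 ≈ -0.29842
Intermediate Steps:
c(B, o) = -9*B² (c(B, o) = -9*B*B = -9*B²)
K(C, R) = -32 + C (K(C, R) = 6 + ((C - 9*(-2)²) - 2) = 6 + ((C - 9*4) - 2) = 6 + ((C - 36) - 2) = 6 + ((-36 + C) - 2) = 6 + (-38 + C) = -32 + C)
f(W) = -29 (f(W) = -32 + 3 = -29)
(-86859 + f(-162))/(428597 - 137436) = (-86859 - 29)/(428597 - 137436) = -86888/291161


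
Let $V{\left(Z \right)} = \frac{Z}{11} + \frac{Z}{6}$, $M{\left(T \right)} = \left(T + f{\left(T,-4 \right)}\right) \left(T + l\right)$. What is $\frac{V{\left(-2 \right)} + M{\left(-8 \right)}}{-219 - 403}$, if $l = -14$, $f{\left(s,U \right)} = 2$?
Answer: $- \frac{4339}{20526} \approx -0.21139$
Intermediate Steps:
$M{\left(T \right)} = \left(-14 + T\right) \left(2 + T\right)$ ($M{\left(T \right)} = \left(T + 2\right) \left(T - 14\right) = \left(2 + T\right) \left(-14 + T\right) = \left(-14 + T\right) \left(2 + T\right)$)
$V{\left(Z \right)} = \frac{17 Z}{66}$ ($V{\left(Z \right)} = Z \frac{1}{11} + Z \frac{1}{6} = \frac{Z}{11} + \frac{Z}{6} = \frac{17 Z}{66}$)
$\frac{V{\left(-2 \right)} + M{\left(-8 \right)}}{-219 - 403} = \frac{\frac{17}{66} \left(-2\right) - \left(-68 - 64\right)}{-219 - 403} = \frac{- \frac{17}{33} + \left(-28 + 64 + 96\right)}{-622} = \left(- \frac{17}{33} + 132\right) \left(- \frac{1}{622}\right) = \frac{4339}{33} \left(- \frac{1}{622}\right) = - \frac{4339}{20526}$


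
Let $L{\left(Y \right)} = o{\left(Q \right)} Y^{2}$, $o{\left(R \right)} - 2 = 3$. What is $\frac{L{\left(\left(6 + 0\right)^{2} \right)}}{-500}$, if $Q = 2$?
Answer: $- \frac{324}{25} \approx -12.96$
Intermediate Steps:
$o{\left(R \right)} = 5$ ($o{\left(R \right)} = 2 + 3 = 5$)
$L{\left(Y \right)} = 5 Y^{2}$
$\frac{L{\left(\left(6 + 0\right)^{2} \right)}}{-500} = \frac{5 \left(\left(6 + 0\right)^{2}\right)^{2}}{-500} = 5 \left(6^{2}\right)^{2} \left(- \frac{1}{500}\right) = 5 \cdot 36^{2} \left(- \frac{1}{500}\right) = 5 \cdot 1296 \left(- \frac{1}{500}\right) = 6480 \left(- \frac{1}{500}\right) = - \frac{324}{25}$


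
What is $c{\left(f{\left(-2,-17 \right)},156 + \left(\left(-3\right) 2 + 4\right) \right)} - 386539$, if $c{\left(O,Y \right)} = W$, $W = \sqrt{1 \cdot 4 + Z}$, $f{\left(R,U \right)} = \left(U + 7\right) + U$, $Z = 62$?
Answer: $-386539 + \sqrt{66} \approx -3.8653 \cdot 10^{5}$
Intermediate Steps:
$f{\left(R,U \right)} = 7 + 2 U$ ($f{\left(R,U \right)} = \left(7 + U\right) + U = 7 + 2 U$)
$W = \sqrt{66}$ ($W = \sqrt{1 \cdot 4 + 62} = \sqrt{4 + 62} = \sqrt{66} \approx 8.124$)
$c{\left(O,Y \right)} = \sqrt{66}$
$c{\left(f{\left(-2,-17 \right)},156 + \left(\left(-3\right) 2 + 4\right) \right)} - 386539 = \sqrt{66} - 386539 = -386539 + \sqrt{66}$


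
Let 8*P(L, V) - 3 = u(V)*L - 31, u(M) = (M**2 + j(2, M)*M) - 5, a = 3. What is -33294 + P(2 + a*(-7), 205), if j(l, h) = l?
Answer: -536275/4 ≈ -1.3407e+5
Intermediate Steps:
u(M) = -5 + M**2 + 2*M (u(M) = (M**2 + 2*M) - 5 = -5 + M**2 + 2*M)
P(L, V) = -7/2 + L*(-5 + V**2 + 2*V)/8 (P(L, V) = 3/8 + ((-5 + V**2 + 2*V)*L - 31)/8 = 3/8 + (L*(-5 + V**2 + 2*V) - 31)/8 = 3/8 + (-31 + L*(-5 + V**2 + 2*V))/8 = 3/8 + (-31/8 + L*(-5 + V**2 + 2*V)/8) = -7/2 + L*(-5 + V**2 + 2*V)/8)
-33294 + P(2 + a*(-7), 205) = -33294 + (-7/2 + (2 + 3*(-7))*(-5 + 205**2 + 2*205)/8) = -33294 + (-7/2 + (2 - 21)*(-5 + 42025 + 410)/8) = -33294 + (-7/2 + (1/8)*(-19)*42430) = -33294 + (-7/2 - 403085/4) = -33294 - 403099/4 = -536275/4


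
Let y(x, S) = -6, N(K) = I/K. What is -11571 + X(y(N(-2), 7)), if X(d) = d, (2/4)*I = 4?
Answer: -11577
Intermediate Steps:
I = 8 (I = 2*4 = 8)
N(K) = 8/K
-11571 + X(y(N(-2), 7)) = -11571 - 6 = -11577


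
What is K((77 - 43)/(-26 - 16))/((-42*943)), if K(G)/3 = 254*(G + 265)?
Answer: -704596/138621 ≈ -5.0829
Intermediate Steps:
K(G) = 201930 + 762*G (K(G) = 3*(254*(G + 265)) = 3*(254*(265 + G)) = 3*(67310 + 254*G) = 201930 + 762*G)
K((77 - 43)/(-26 - 16))/((-42*943)) = (201930 + 762*((77 - 43)/(-26 - 16)))/((-42*943)) = (201930 + 762*(34/(-42)))/(-39606) = (201930 + 762*(34*(-1/42)))*(-1/39606) = (201930 + 762*(-17/21))*(-1/39606) = (201930 - 4318/7)*(-1/39606) = (1409192/7)*(-1/39606) = -704596/138621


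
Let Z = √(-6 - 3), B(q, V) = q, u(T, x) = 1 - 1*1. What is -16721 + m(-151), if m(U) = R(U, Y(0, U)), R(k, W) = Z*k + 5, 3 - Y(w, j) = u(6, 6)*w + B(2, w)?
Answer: -16716 - 453*I ≈ -16716.0 - 453.0*I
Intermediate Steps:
u(T, x) = 0 (u(T, x) = 1 - 1 = 0)
Z = 3*I (Z = √(-9) = 3*I ≈ 3.0*I)
Y(w, j) = 1 (Y(w, j) = 3 - (0*w + 2) = 3 - (0 + 2) = 3 - 1*2 = 3 - 2 = 1)
R(k, W) = 5 + 3*I*k (R(k, W) = (3*I)*k + 5 = 3*I*k + 5 = 5 + 3*I*k)
m(U) = 5 + 3*I*U
-16721 + m(-151) = -16721 + (5 + 3*I*(-151)) = -16721 + (5 - 453*I) = -16716 - 453*I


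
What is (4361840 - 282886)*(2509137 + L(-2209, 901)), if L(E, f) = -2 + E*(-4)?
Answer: 10270687882334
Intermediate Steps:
L(E, f) = -2 - 4*E
(4361840 - 282886)*(2509137 + L(-2209, 901)) = (4361840 - 282886)*(2509137 + (-2 - 4*(-2209))) = 4078954*(2509137 + (-2 + 8836)) = 4078954*(2509137 + 8834) = 4078954*2517971 = 10270687882334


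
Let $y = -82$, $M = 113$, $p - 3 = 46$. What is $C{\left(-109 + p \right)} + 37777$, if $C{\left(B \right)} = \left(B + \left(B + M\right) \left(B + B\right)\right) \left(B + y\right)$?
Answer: $949417$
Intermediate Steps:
$p = 49$ ($p = 3 + 46 = 49$)
$C{\left(B \right)} = \left(-82 + B\right) \left(B + 2 B \left(113 + B\right)\right)$ ($C{\left(B \right)} = \left(B + \left(B + 113\right) \left(B + B\right)\right) \left(B - 82\right) = \left(B + \left(113 + B\right) 2 B\right) \left(-82 + B\right) = \left(B + 2 B \left(113 + B\right)\right) \left(-82 + B\right) = \left(-82 + B\right) \left(B + 2 B \left(113 + B\right)\right)$)
$C{\left(-109 + p \right)} + 37777 = \left(-109 + 49\right) \left(-18614 + 2 \left(-109 + 49\right)^{2} + 63 \left(-109 + 49\right)\right) + 37777 = - 60 \left(-18614 + 2 \left(-60\right)^{2} + 63 \left(-60\right)\right) + 37777 = - 60 \left(-18614 + 2 \cdot 3600 - 3780\right) + 37777 = - 60 \left(-18614 + 7200 - 3780\right) + 37777 = \left(-60\right) \left(-15194\right) + 37777 = 911640 + 37777 = 949417$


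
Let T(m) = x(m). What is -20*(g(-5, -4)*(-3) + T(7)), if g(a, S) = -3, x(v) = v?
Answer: -320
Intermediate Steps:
T(m) = m
-20*(g(-5, -4)*(-3) + T(7)) = -20*(-3*(-3) + 7) = -20*(9 + 7) = -20*16 = -320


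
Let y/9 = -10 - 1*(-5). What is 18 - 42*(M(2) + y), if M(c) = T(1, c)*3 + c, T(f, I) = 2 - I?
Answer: 1824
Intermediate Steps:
y = -45 (y = 9*(-10 - 1*(-5)) = 9*(-10 + 5) = 9*(-5) = -45)
M(c) = 6 - 2*c (M(c) = (2 - c)*3 + c = (6 - 3*c) + c = 6 - 2*c)
18 - 42*(M(2) + y) = 18 - 42*((6 - 2*2) - 45) = 18 - 42*((6 - 4) - 45) = 18 - 42*(2 - 45) = 18 - 42*(-43) = 18 + 1806 = 1824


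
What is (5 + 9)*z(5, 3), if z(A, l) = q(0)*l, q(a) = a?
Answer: 0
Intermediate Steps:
z(A, l) = 0 (z(A, l) = 0*l = 0)
(5 + 9)*z(5, 3) = (5 + 9)*0 = 14*0 = 0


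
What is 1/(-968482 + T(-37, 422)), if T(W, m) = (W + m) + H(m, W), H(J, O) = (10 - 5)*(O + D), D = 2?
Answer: -1/968272 ≈ -1.0328e-6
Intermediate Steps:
H(J, O) = 10 + 5*O (H(J, O) = (10 - 5)*(O + 2) = 5*(2 + O) = 10 + 5*O)
T(W, m) = 10 + m + 6*W (T(W, m) = (W + m) + (10 + 5*W) = 10 + m + 6*W)
1/(-968482 + T(-37, 422)) = 1/(-968482 + (10 + 422 + 6*(-37))) = 1/(-968482 + (10 + 422 - 222)) = 1/(-968482 + 210) = 1/(-968272) = -1/968272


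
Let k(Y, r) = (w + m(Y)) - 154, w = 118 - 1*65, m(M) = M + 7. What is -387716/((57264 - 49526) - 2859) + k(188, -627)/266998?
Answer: -7394209853/93048803 ≈ -79.466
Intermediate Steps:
m(M) = 7 + M
w = 53 (w = 118 - 65 = 53)
k(Y, r) = -94 + Y (k(Y, r) = (53 + (7 + Y)) - 154 = (60 + Y) - 154 = -94 + Y)
-387716/((57264 - 49526) - 2859) + k(188, -627)/266998 = -387716/((57264 - 49526) - 2859) + (-94 + 188)/266998 = -387716/(7738 - 2859) + 94*(1/266998) = -387716/4879 + 47/133499 = -387716*1/4879 + 47/133499 = -55388/697 + 47/133499 = -7394209853/93048803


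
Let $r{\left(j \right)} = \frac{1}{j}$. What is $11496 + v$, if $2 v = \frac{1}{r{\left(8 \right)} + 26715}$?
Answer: $\frac{2456936620}{213721} \approx 11496.0$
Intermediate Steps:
$v = \frac{4}{213721}$ ($v = \frac{1}{2 \left(\frac{1}{8} + 26715\right)} = \frac{1}{2 \cdot \frac{213721}{8}} = \frac{1}{2} \cdot \frac{8}{213721} = \frac{4}{213721} \approx 1.8716 \cdot 10^{-5}$)
$11496 + v = 11496 + \frac{4}{213721} = \frac{2456936620}{213721}$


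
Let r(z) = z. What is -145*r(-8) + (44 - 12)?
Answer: 1192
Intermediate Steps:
-145*r(-8) + (44 - 12) = -145*(-8) + (44 - 12) = 1160 + 32 = 1192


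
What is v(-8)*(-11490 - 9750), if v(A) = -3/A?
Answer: -7965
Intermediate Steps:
v(-8)*(-11490 - 9750) = (-3/(-8))*(-11490 - 9750) = -3*(-⅛)*(-21240) = (3/8)*(-21240) = -7965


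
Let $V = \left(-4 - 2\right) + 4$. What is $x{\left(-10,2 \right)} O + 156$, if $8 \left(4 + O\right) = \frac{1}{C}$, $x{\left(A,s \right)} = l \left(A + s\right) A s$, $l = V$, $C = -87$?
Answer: $\frac{124972}{87} \approx 1436.5$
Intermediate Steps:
$V = -2$ ($V = -6 + 4 = -2$)
$l = -2$
$x{\left(A,s \right)} = A s \left(- 2 A - 2 s\right)$ ($x{\left(A,s \right)} = - 2 \left(A + s\right) A s = \left(- 2 A - 2 s\right) A s = A s \left(- 2 A - 2 s\right)$)
$O = - \frac{2785}{696}$ ($O = -4 + \frac{1}{8 \left(-87\right)} = -4 + \frac{1}{8} \left(- \frac{1}{87}\right) = -4 - \frac{1}{696} = - \frac{2785}{696} \approx -4.0014$)
$x{\left(-10,2 \right)} O + 156 = \left(-2\right) \left(-10\right) 2 \left(-10 + 2\right) \left(- \frac{2785}{696}\right) + 156 = \left(-2\right) \left(-10\right) 2 \left(-8\right) \left(- \frac{2785}{696}\right) + 156 = \left(-320\right) \left(- \frac{2785}{696}\right) + 156 = \frac{111400}{87} + 156 = \frac{124972}{87}$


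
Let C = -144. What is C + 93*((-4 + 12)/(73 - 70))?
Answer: 104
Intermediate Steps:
C + 93*((-4 + 12)/(73 - 70)) = -144 + 93*((-4 + 12)/(73 - 70)) = -144 + 93*(8/3) = -144 + 248 = 104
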